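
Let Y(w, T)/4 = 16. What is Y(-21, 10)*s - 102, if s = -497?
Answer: -31910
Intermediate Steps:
Y(w, T) = 64 (Y(w, T) = 4*16 = 64)
Y(-21, 10)*s - 102 = 64*(-497) - 102 = -31808 - 102 = -31910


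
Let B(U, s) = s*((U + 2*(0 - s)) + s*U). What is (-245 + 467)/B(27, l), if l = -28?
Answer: 111/9422 ≈ 0.011781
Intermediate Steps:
B(U, s) = s*(U - 2*s + U*s) (B(U, s) = s*((U + 2*(-s)) + U*s) = s*((U - 2*s) + U*s) = s*(U - 2*s + U*s))
(-245 + 467)/B(27, l) = (-245 + 467)/((-28*(27 - 2*(-28) + 27*(-28)))) = 222/((-28*(27 + 56 - 756))) = 222/((-28*(-673))) = 222/18844 = 222*(1/18844) = 111/9422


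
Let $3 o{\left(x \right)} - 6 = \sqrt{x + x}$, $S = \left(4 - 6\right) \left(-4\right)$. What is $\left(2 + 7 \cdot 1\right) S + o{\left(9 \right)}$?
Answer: $74 + \sqrt{2} \approx 75.414$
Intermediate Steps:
$S = 8$ ($S = \left(-2\right) \left(-4\right) = 8$)
$o{\left(x \right)} = 2 + \frac{\sqrt{2} \sqrt{x}}{3}$ ($o{\left(x \right)} = 2 + \frac{\sqrt{x + x}}{3} = 2 + \frac{\sqrt{2 x}}{3} = 2 + \frac{\sqrt{2} \sqrt{x}}{3}$)
$\left(2 + 7 \cdot 1\right) S + o{\left(9 \right)} = \left(2 + 7 \cdot 1\right) 8 + \left(2 + \frac{\sqrt{2} \sqrt{9}}{3}\right) = \left(2 + 7\right) 8 + \left(2 + \frac{1}{3} \sqrt{2} \cdot 3\right) = 9 \cdot 8 + \left(2 + \sqrt{2}\right) = 72 + \left(2 + \sqrt{2}\right) = 74 + \sqrt{2}$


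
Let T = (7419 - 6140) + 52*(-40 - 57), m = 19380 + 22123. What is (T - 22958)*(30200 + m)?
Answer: -1916119269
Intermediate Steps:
m = 41503
T = -3765 (T = 1279 + 52*(-97) = 1279 - 5044 = -3765)
(T - 22958)*(30200 + m) = (-3765 - 22958)*(30200 + 41503) = -26723*71703 = -1916119269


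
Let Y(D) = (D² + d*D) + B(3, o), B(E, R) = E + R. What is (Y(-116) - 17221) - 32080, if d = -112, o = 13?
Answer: -22837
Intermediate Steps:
Y(D) = 16 + D² - 112*D (Y(D) = (D² - 112*D) + (3 + 13) = (D² - 112*D) + 16 = 16 + D² - 112*D)
(Y(-116) - 17221) - 32080 = ((16 + (-116)² - 112*(-116)) - 17221) - 32080 = ((16 + 13456 + 12992) - 17221) - 32080 = (26464 - 17221) - 32080 = 9243 - 32080 = -22837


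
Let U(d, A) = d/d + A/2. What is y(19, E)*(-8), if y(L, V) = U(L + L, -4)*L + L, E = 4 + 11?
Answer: 0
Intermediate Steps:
U(d, A) = 1 + A/2 (U(d, A) = 1 + A*(1/2) = 1 + A/2)
E = 15
y(L, V) = 0 (y(L, V) = (1 + (1/2)*(-4))*L + L = (1 - 2)*L + L = -L + L = 0)
y(19, E)*(-8) = 0*(-8) = 0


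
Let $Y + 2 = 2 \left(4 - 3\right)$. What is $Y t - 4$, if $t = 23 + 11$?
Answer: $-4$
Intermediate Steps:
$Y = 0$ ($Y = -2 + 2 \left(4 - 3\right) = -2 + 2 \cdot 1 = -2 + 2 = 0$)
$t = 34$
$Y t - 4 = 0 \cdot 34 - 4 = 0 - 4 = -4$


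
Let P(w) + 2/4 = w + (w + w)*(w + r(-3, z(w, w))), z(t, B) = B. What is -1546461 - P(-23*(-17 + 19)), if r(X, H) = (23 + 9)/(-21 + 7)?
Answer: -21711995/14 ≈ -1.5509e+6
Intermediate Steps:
r(X, H) = -16/7 (r(X, H) = 32/(-14) = 32*(-1/14) = -16/7)
P(w) = -½ + w + 2*w*(-16/7 + w) (P(w) = -½ + (w + (w + w)*(w - 16/7)) = -½ + (w + (2*w)*(-16/7 + w)) = -½ + (w + 2*w*(-16/7 + w)) = -½ + w + 2*w*(-16/7 + w))
-1546461 - P(-23*(-17 + 19)) = -1546461 - (-½ + 2*(-23*(-17 + 19))² - (-575)*(-17 + 19)/7) = -1546461 - (-½ + 2*(-23*2)² - (-575)*2/7) = -1546461 - (-½ + 2*(-46)² - 25/7*(-46)) = -1546461 - (-½ + 2*2116 + 1150/7) = -1546461 - (-½ + 4232 + 1150/7) = -1546461 - 1*61541/14 = -1546461 - 61541/14 = -21711995/14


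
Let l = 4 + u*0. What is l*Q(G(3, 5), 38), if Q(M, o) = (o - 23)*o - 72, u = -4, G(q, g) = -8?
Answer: 1992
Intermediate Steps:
l = 4 (l = 4 - 4*0 = 4 + 0 = 4)
Q(M, o) = -72 + o*(-23 + o) (Q(M, o) = (-23 + o)*o - 72 = o*(-23 + o) - 72 = -72 + o*(-23 + o))
l*Q(G(3, 5), 38) = 4*(-72 + 38² - 23*38) = 4*(-72 + 1444 - 874) = 4*498 = 1992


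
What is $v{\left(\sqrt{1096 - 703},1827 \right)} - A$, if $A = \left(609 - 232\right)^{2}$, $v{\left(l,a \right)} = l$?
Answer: $-142129 + \sqrt{393} \approx -1.4211 \cdot 10^{5}$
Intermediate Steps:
$A = 142129$ ($A = 377^{2} = 142129$)
$v{\left(\sqrt{1096 - 703},1827 \right)} - A = \sqrt{1096 - 703} - 142129 = \sqrt{393} - 142129 = -142129 + \sqrt{393}$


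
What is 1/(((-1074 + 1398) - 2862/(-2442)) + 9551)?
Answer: 407/4019602 ≈ 0.00010125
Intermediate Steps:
1/(((-1074 + 1398) - 2862/(-2442)) + 9551) = 1/((324 - 2862*(-1/2442)) + 9551) = 1/((324 + 477/407) + 9551) = 1/(132345/407 + 9551) = 1/(4019602/407) = 407/4019602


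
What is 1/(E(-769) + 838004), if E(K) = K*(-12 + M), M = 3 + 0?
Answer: 1/844925 ≈ 1.1835e-6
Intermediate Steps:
M = 3
E(K) = -9*K (E(K) = K*(-12 + 3) = K*(-9) = -9*K)
1/(E(-769) + 838004) = 1/(-9*(-769) + 838004) = 1/(6921 + 838004) = 1/844925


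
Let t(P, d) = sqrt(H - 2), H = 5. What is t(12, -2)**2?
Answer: 3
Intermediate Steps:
t(P, d) = sqrt(3) (t(P, d) = sqrt(5 - 2) = sqrt(3))
t(12, -2)**2 = (sqrt(3))**2 = 3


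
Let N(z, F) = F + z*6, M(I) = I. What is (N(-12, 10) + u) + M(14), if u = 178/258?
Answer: -6103/129 ≈ -47.310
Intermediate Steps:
N(z, F) = F + 6*z
u = 89/129 (u = 178*(1/258) = 89/129 ≈ 0.68992)
(N(-12, 10) + u) + M(14) = ((10 + 6*(-12)) + 89/129) + 14 = ((10 - 72) + 89/129) + 14 = (-62 + 89/129) + 14 = -7909/129 + 14 = -6103/129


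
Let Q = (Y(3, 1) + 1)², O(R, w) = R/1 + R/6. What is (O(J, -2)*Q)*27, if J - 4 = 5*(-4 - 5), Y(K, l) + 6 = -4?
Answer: -209223/2 ≈ -1.0461e+5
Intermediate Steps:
Y(K, l) = -10 (Y(K, l) = -6 - 4 = -10)
J = -41 (J = 4 + 5*(-4 - 5) = 4 + 5*(-9) = 4 - 45 = -41)
O(R, w) = 7*R/6 (O(R, w) = R*1 + R*(⅙) = R + R/6 = 7*R/6)
Q = 81 (Q = (-10 + 1)² = (-9)² = 81)
(O(J, -2)*Q)*27 = (((7/6)*(-41))*81)*27 = -287/6*81*27 = -7749/2*27 = -209223/2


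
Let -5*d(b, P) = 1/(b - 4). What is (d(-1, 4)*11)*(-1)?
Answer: -11/25 ≈ -0.44000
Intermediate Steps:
d(b, P) = -1/(5*(-4 + b)) (d(b, P) = -1/(5*(b - 4)) = -1/(5*(-4 + b)))
(d(-1, 4)*11)*(-1) = (-1/(-20 + 5*(-1))*11)*(-1) = (-1/(-20 - 5)*11)*(-1) = (-1/(-25)*11)*(-1) = (-1*(-1/25)*11)*(-1) = ((1/25)*11)*(-1) = (11/25)*(-1) = -11/25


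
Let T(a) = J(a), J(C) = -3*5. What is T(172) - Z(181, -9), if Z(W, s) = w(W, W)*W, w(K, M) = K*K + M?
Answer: -5962517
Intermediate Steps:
w(K, M) = M + K**2 (w(K, M) = K**2 + M = M + K**2)
J(C) = -15
T(a) = -15
Z(W, s) = W*(W + W**2) (Z(W, s) = (W + W**2)*W = W*(W + W**2))
T(172) - Z(181, -9) = -15 - 181**2*(1 + 181) = -15 - 32761*182 = -15 - 1*5962502 = -15 - 5962502 = -5962517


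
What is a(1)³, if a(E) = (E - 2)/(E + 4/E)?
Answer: -1/125 ≈ -0.0080000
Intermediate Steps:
a(E) = (-2 + E)/(E + 4/E)
a(1)³ = (1*(-2 + 1)/(4 + 1²))³ = (1*(-1)/(4 + 1))³ = (1*(-1)/5)³ = (1*(⅕)*(-1))³ = (-⅕)³ = -1/125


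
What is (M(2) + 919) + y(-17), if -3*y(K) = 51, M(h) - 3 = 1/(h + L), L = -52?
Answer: 45249/50 ≈ 904.98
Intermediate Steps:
M(h) = 3 + 1/(-52 + h) (M(h) = 3 + 1/(h - 52) = 3 + 1/(-52 + h))
y(K) = -17 (y(K) = -1/3*51 = -17)
(M(2) + 919) + y(-17) = ((-155 + 3*2)/(-52 + 2) + 919) - 17 = ((-155 + 6)/(-50) + 919) - 17 = (-1/50*(-149) + 919) - 17 = (149/50 + 919) - 17 = 46099/50 - 17 = 45249/50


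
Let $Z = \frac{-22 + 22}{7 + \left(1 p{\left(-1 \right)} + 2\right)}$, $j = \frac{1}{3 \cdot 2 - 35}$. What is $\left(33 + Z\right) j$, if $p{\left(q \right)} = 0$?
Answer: $- \frac{33}{29} \approx -1.1379$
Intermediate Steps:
$j = - \frac{1}{29}$ ($j = \frac{1}{6 - 35} = \frac{1}{-29} = - \frac{1}{29} \approx -0.034483$)
$Z = 0$ ($Z = \frac{-22 + 22}{7 + \left(1 \cdot 0 + 2\right)} = \frac{0}{7 + \left(0 + 2\right)} = \frac{0}{7 + 2} = \frac{0}{9} = 0 \cdot \frac{1}{9} = 0$)
$\left(33 + Z\right) j = \left(33 + 0\right) \left(- \frac{1}{29}\right) = 33 \left(- \frac{1}{29}\right) = - \frac{33}{29}$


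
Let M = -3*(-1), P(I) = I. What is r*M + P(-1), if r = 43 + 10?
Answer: 158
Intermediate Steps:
r = 53
M = 3
r*M + P(-1) = 53*3 - 1 = 159 - 1 = 158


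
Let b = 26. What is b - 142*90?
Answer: -12754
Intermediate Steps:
b - 142*90 = 26 - 142*90 = 26 - 12780 = -12754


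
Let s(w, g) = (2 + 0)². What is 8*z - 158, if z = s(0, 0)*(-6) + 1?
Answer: -342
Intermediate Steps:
s(w, g) = 4 (s(w, g) = 2² = 4)
z = -23 (z = 4*(-6) + 1 = -24 + 1 = -23)
8*z - 158 = 8*(-23) - 158 = -184 - 158 = -342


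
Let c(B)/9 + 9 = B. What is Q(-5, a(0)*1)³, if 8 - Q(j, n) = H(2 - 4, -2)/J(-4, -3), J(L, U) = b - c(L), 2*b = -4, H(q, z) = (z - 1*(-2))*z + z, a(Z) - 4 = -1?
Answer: 783777448/1520875 ≈ 515.35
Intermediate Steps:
a(Z) = 3 (a(Z) = 4 - 1 = 3)
c(B) = -81 + 9*B
H(q, z) = z + z*(2 + z) (H(q, z) = (z + 2)*z + z = (2 + z)*z + z = z*(2 + z) + z = z + z*(2 + z))
b = -2 (b = (½)*(-4) = -2)
J(L, U) = 79 - 9*L (J(L, U) = -2 - (-81 + 9*L) = -2 + (81 - 9*L) = 79 - 9*L)
Q(j, n) = 922/115 (Q(j, n) = 8 - (-2*(3 - 2))/(79 - 9*(-4)) = 8 - (-2*1)/(79 + 36) = 8 - (-2)/115 = 8 - 1*(-2/115) = 8 + 2/115 = 922/115)
Q(-5, a(0)*1)³ = (922/115)³ = 783777448/1520875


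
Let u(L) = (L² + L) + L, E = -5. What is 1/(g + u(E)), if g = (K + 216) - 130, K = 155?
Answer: 1/256 ≈ 0.0039063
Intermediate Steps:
u(L) = L² + 2*L (u(L) = (L + L²) + L = L² + 2*L)
g = 241 (g = (155 + 216) - 130 = 371 - 130 = 241)
1/(g + u(E)) = 1/(241 - 5*(2 - 5)) = 1/(241 - 5*(-3)) = 1/(241 + 15) = 1/256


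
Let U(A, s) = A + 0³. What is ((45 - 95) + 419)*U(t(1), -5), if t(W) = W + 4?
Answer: 1845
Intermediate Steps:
t(W) = 4 + W
U(A, s) = A (U(A, s) = A + 0 = A)
((45 - 95) + 419)*U(t(1), -5) = ((45 - 95) + 419)*(4 + 1) = (-50 + 419)*5 = 369*5 = 1845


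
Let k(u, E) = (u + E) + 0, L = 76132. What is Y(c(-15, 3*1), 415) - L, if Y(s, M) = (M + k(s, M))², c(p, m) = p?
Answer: 588093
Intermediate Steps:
k(u, E) = E + u (k(u, E) = (E + u) + 0 = E + u)
Y(s, M) = (s + 2*M)² (Y(s, M) = (M + (M + s))² = (s + 2*M)²)
Y(c(-15, 3*1), 415) - L = (-15 + 2*415)² - 1*76132 = (-15 + 830)² - 76132 = 815² - 76132 = 664225 - 76132 = 588093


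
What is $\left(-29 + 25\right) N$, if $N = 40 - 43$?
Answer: $12$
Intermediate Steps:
$N = -3$
$\left(-29 + 25\right) N = \left(-29 + 25\right) \left(-3\right) = \left(-4\right) \left(-3\right) = 12$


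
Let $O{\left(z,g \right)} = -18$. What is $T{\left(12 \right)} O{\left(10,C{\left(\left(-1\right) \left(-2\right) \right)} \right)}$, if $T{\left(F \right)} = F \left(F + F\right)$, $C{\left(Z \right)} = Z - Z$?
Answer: $-5184$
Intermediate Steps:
$C{\left(Z \right)} = 0$
$T{\left(F \right)} = 2 F^{2}$ ($T{\left(F \right)} = F 2 F = 2 F^{2}$)
$T{\left(12 \right)} O{\left(10,C{\left(\left(-1\right) \left(-2\right) \right)} \right)} = 2 \cdot 12^{2} \left(-18\right) = 2 \cdot 144 \left(-18\right) = 288 \left(-18\right) = -5184$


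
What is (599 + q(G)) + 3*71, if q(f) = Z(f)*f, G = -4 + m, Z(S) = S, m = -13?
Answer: 1101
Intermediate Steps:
G = -17 (G = -4 - 13 = -17)
q(f) = f² (q(f) = f*f = f²)
(599 + q(G)) + 3*71 = (599 + (-17)²) + 3*71 = (599 + 289) + 213 = 888 + 213 = 1101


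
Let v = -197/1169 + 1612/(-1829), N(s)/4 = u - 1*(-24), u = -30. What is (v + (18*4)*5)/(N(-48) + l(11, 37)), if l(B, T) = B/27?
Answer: -668443023/43934527 ≈ -15.215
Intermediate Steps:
N(s) = -24 (N(s) = 4*(-30 - 1*(-24)) = 4*(-30 + 24) = 4*(-6) = -24)
v = -72411/68971 (v = -197*1/1169 + 1612*(-1/1829) = -197/1169 - 52/59 = -72411/68971 ≈ -1.0499)
l(B, T) = B/27 (l(B, T) = B*(1/27) = B/27)
(v + (18*4)*5)/(N(-48) + l(11, 37)) = (-72411/68971 + (18*4)*5)/(-24 + (1/27)*11) = (-72411/68971 + 72*5)/(-24 + 11/27) = (-72411/68971 + 360)/(-637/27) = (24757149/68971)*(-27/637) = -668443023/43934527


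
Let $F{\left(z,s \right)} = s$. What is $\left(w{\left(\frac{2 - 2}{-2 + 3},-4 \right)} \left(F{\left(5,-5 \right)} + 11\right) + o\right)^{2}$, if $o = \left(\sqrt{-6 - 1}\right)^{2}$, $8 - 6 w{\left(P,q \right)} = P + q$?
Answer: $25$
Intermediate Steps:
$w{\left(P,q \right)} = \frac{4}{3} - \frac{P}{6} - \frac{q}{6}$ ($w{\left(P,q \right)} = \frac{4}{3} - \frac{P + q}{6} = \frac{4}{3} - \left(\frac{P}{6} + \frac{q}{6}\right) = \frac{4}{3} - \frac{P}{6} - \frac{q}{6}$)
$o = -7$ ($o = \left(\sqrt{-7}\right)^{2} = \left(i \sqrt{7}\right)^{2} = -7$)
$\left(w{\left(\frac{2 - 2}{-2 + 3},-4 \right)} \left(F{\left(5,-5 \right)} + 11\right) + o\right)^{2} = \left(\left(\frac{4}{3} - \frac{\left(2 - 2\right) \frac{1}{-2 + 3}}{6} - - \frac{2}{3}\right) \left(-5 + 11\right) - 7\right)^{2} = \left(\left(\frac{4}{3} - \frac{0 \cdot 1^{-1}}{6} + \frac{2}{3}\right) 6 - 7\right)^{2} = \left(\left(\frac{4}{3} - \frac{0 \cdot 1}{6} + \frac{2}{3}\right) 6 - 7\right)^{2} = \left(\left(\frac{4}{3} - 0 + \frac{2}{3}\right) 6 - 7\right)^{2} = \left(\left(\frac{4}{3} + 0 + \frac{2}{3}\right) 6 - 7\right)^{2} = \left(2 \cdot 6 - 7\right)^{2} = \left(12 - 7\right)^{2} = 5^{2} = 25$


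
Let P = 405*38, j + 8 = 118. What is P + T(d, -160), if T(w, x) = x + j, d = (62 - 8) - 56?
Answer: 15340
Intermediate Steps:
j = 110 (j = -8 + 118 = 110)
d = -2 (d = 54 - 56 = -2)
T(w, x) = 110 + x (T(w, x) = x + 110 = 110 + x)
P = 15390
P + T(d, -160) = 15390 + (110 - 160) = 15390 - 50 = 15340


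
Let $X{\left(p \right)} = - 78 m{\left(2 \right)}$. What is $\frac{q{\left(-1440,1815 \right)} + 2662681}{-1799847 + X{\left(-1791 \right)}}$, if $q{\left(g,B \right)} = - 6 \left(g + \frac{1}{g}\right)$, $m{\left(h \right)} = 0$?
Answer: $- \frac{641117041}{431963280} \approx -1.4842$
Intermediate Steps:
$X{\left(p \right)} = 0$ ($X{\left(p \right)} = \left(-78\right) 0 = 0$)
$q{\left(g,B \right)} = - 6 g - \frac{6}{g}$
$\frac{q{\left(-1440,1815 \right)} + 2662681}{-1799847 + X{\left(-1791 \right)}} = \frac{\left(\left(-6\right) \left(-1440\right) - \frac{6}{-1440}\right) + 2662681}{-1799847 + 0} = \frac{\left(8640 - - \frac{1}{240}\right) + 2662681}{-1799847} = \left(\left(8640 + \frac{1}{240}\right) + 2662681\right) \left(- \frac{1}{1799847}\right) = \left(\frac{2073601}{240} + 2662681\right) \left(- \frac{1}{1799847}\right) = \frac{641117041}{240} \left(- \frac{1}{1799847}\right) = - \frac{641117041}{431963280}$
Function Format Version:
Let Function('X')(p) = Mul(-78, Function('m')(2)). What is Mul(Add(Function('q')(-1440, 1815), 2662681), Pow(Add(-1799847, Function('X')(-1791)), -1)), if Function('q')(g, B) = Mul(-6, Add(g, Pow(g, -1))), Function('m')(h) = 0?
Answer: Rational(-641117041, 431963280) ≈ -1.4842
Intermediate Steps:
Function('X')(p) = 0 (Function('X')(p) = Mul(-78, 0) = 0)
Function('q')(g, B) = Add(Mul(-6, g), Mul(-6, Pow(g, -1)))
Mul(Add(Function('q')(-1440, 1815), 2662681), Pow(Add(-1799847, Function('X')(-1791)), -1)) = Mul(Add(Add(Mul(-6, -1440), Mul(-6, Pow(-1440, -1))), 2662681), Pow(Add(-1799847, 0), -1)) = Mul(Add(Add(8640, Mul(-6, Rational(-1, 1440))), 2662681), Pow(-1799847, -1)) = Mul(Add(Add(8640, Rational(1, 240)), 2662681), Rational(-1, 1799847)) = Mul(Add(Rational(2073601, 240), 2662681), Rational(-1, 1799847)) = Mul(Rational(641117041, 240), Rational(-1, 1799847)) = Rational(-641117041, 431963280)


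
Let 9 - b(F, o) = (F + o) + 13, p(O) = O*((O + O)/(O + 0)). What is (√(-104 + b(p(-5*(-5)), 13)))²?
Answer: -171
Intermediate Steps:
p(O) = 2*O (p(O) = O*((2*O)/O) = O*2 = 2*O)
b(F, o) = -4 - F - o (b(F, o) = 9 - ((F + o) + 13) = 9 - (13 + F + o) = 9 + (-13 - F - o) = -4 - F - o)
(√(-104 + b(p(-5*(-5)), 13)))² = (√(-104 + (-4 - 2*(-5*(-5)) - 1*13)))² = (√(-104 + (-4 - 2*25 - 13)))² = (√(-104 + (-4 - 1*50 - 13)))² = (√(-104 + (-4 - 50 - 13)))² = (√(-104 - 67))² = (√(-171))² = (3*I*√19)² = -171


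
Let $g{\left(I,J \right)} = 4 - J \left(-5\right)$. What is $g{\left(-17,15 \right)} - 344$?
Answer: $-265$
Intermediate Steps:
$g{\left(I,J \right)} = 4 + 5 J$ ($g{\left(I,J \right)} = 4 - - 5 J = 4 + 5 J$)
$g{\left(-17,15 \right)} - 344 = \left(4 + 5 \cdot 15\right) - 344 = \left(4 + 75\right) - 344 = 79 - 344 = -265$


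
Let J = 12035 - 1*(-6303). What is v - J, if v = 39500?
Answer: 21162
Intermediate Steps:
J = 18338 (J = 12035 + 6303 = 18338)
v - J = 39500 - 1*18338 = 39500 - 18338 = 21162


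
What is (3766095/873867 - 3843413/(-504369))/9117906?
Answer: 876355559521/669788343635661873 ≈ 1.3084e-6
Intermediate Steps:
(3766095/873867 - 3843413/(-504369))/9117906 = (3766095*(1/873867) - 3843413*(-1/504369))*(1/9117906) = (1255365/291289 + 3843413/504369)*(1/9117906) = (1752711119042/146917141641)*(1/9117906) = 876355559521/669788343635661873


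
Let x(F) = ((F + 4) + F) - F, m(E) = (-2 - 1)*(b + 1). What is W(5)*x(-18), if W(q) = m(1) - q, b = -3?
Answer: -14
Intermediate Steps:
m(E) = 6 (m(E) = (-2 - 1)*(-3 + 1) = -3*(-2) = 6)
x(F) = 4 + F (x(F) = ((4 + F) + F) - F = (4 + 2*F) - F = 4 + F)
W(q) = 6 - q
W(5)*x(-18) = (6 - 1*5)*(4 - 18) = (6 - 5)*(-14) = 1*(-14) = -14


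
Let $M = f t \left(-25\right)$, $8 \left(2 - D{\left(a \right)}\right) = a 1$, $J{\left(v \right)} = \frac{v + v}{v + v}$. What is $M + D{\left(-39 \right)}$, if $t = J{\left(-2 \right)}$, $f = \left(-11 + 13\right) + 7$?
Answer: $- \frac{1745}{8} \approx -218.13$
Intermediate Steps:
$f = 9$ ($f = 2 + 7 = 9$)
$J{\left(v \right)} = 1$ ($J{\left(v \right)} = \frac{2 v}{2 v} = 2 v \frac{1}{2 v} = 1$)
$t = 1$
$D{\left(a \right)} = 2 - \frac{a}{8}$ ($D{\left(a \right)} = 2 - \frac{a 1}{8} = 2 - \frac{a}{8}$)
$M = -225$ ($M = 9 \cdot 1 \left(-25\right) = 9 \left(-25\right) = -225$)
$M + D{\left(-39 \right)} = -225 + \left(2 - - \frac{39}{8}\right) = -225 + \left(2 + \frac{39}{8}\right) = -225 + \frac{55}{8} = - \frac{1745}{8}$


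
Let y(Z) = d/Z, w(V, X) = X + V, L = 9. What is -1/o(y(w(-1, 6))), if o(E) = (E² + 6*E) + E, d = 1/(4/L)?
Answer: -400/1341 ≈ -0.29829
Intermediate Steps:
w(V, X) = V + X
d = 9/4 (d = 1/(4/9) = 9/4 ≈ 2.2500)
y(Z) = 9/(4*Z)
o(E) = E² + 7*E
-1/o(y(w(-1, 6))) = -1/((9/(4*(-1 + 6)))*(7 + 9/(4*(-1 + 6)))) = -1/(((9/4)/5)*(7 + (9/4)/5)) = -1/(((9/4)*(⅕))*(7 + (9/4)*(⅕))) = -1/(9*(7 + 9/20)/20) = -1/((9/20)*(149/20)) = -1/1341/400 = -1*400/1341 = -400/1341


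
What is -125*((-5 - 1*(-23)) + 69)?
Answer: -10875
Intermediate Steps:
-125*((-5 - 1*(-23)) + 69) = -125*((-5 + 23) + 69) = -125*(18 + 69) = -125*87 = -10875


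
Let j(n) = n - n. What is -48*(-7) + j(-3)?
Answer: 336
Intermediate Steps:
j(n) = 0
-48*(-7) + j(-3) = -48*(-7) + 0 = 336 + 0 = 336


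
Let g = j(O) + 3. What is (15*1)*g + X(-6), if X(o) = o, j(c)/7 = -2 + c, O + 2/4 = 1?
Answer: -237/2 ≈ -118.50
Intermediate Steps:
O = ½ (O = -½ + 1 = ½ ≈ 0.50000)
j(c) = -14 + 7*c (j(c) = 7*(-2 + c) = -14 + 7*c)
g = -15/2 (g = (-14 + 7*(½)) + 3 = (-14 + 7/2) + 3 = -21/2 + 3 = -15/2 ≈ -7.5000)
(15*1)*g + X(-6) = (15*1)*(-15/2) - 6 = 15*(-15/2) - 6 = -225/2 - 6 = -237/2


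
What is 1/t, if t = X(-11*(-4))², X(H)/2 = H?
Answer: 1/7744 ≈ 0.00012913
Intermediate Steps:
X(H) = 2*H
t = 7744 (t = (2*(-11*(-4)))² = (2*44)² = 88² = 7744)
1/t = 1/7744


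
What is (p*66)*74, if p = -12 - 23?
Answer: -170940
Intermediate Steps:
p = -35
(p*66)*74 = -35*66*74 = -2310*74 = -170940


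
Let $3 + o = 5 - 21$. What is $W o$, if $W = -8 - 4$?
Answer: $228$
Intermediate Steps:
$W = -12$ ($W = -8 - 4 = -12$)
$o = -19$ ($o = -3 + \left(5 - 21\right) = -3 - 16 = -19$)
$W o = \left(-12\right) \left(-19\right) = 228$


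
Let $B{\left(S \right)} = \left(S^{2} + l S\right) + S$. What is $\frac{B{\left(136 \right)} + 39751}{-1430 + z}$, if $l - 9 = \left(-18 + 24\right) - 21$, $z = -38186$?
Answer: $- \frac{93}{64} \approx -1.4531$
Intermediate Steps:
$l = -6$ ($l = 9 + \left(\left(-18 + 24\right) - 21\right) = 9 + \left(6 - 21\right) = 9 - 15 = -6$)
$B{\left(S \right)} = S^{2} - 5 S$ ($B{\left(S \right)} = \left(S^{2} - 6 S\right) + S = S^{2} - 5 S$)
$\frac{B{\left(136 \right)} + 39751}{-1430 + z} = \frac{136 \left(-5 + 136\right) + 39751}{-1430 - 38186} = \frac{136 \cdot 131 + 39751}{-39616} = \left(17816 + 39751\right) \left(- \frac{1}{39616}\right) = 57567 \left(- \frac{1}{39616}\right) = - \frac{93}{64}$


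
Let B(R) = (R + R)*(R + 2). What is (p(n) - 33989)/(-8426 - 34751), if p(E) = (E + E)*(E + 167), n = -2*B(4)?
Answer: 47621/43177 ≈ 1.1029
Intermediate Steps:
B(R) = 2*R*(2 + R) (B(R) = (2*R)*(2 + R) = 2*R*(2 + R))
n = -96 (n = -4*4*(2 + 4) = -4*4*6 = -2*48 = -96)
p(E) = 2*E*(167 + E) (p(E) = (2*E)*(167 + E) = 2*E*(167 + E))
(p(n) - 33989)/(-8426 - 34751) = (2*(-96)*(167 - 96) - 33989)/(-8426 - 34751) = (2*(-96)*71 - 33989)/(-43177) = (-13632 - 33989)*(-1/43177) = -47621*(-1/43177) = 47621/43177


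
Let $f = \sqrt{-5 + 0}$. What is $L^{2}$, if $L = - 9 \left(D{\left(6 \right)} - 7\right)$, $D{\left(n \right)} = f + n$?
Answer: $81 \left(1 - i \sqrt{5}\right)^{2} \approx -324.0 - 362.24 i$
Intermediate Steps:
$f = i \sqrt{5}$ ($f = \sqrt{-5} = i \sqrt{5} \approx 2.2361 i$)
$D{\left(n \right)} = n + i \sqrt{5}$ ($D{\left(n \right)} = i \sqrt{5} + n = n + i \sqrt{5}$)
$L = 9 - 9 i \sqrt{5}$ ($L = - 9 \left(\left(6 + i \sqrt{5}\right) - 7\right) = - 9 \left(-1 + i \sqrt{5}\right) = 9 - 9 i \sqrt{5} \approx 9.0 - 20.125 i$)
$L^{2} = \left(9 - 9 i \sqrt{5}\right)^{2}$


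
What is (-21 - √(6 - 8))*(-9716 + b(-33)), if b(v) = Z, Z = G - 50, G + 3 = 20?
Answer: 204729 + 9749*I*√2 ≈ 2.0473e+5 + 13787.0*I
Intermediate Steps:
G = 17 (G = -3 + 20 = 17)
Z = -33 (Z = 17 - 50 = -33)
b(v) = -33
(-21 - √(6 - 8))*(-9716 + b(-33)) = (-21 - √(6 - 8))*(-9716 - 33) = (-21 - √(-2))*(-9749) = (-21 - I*√2)*(-9749) = 204729 + 9749*I*√2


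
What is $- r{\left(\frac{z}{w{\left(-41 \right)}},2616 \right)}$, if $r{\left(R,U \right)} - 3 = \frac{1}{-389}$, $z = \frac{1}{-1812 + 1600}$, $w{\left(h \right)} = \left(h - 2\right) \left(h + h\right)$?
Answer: $- \frac{1166}{389} \approx -2.9974$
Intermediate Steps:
$w{\left(h \right)} = 2 h \left(-2 + h\right)$ ($w{\left(h \right)} = \left(-2 + h\right) 2 h = 2 h \left(-2 + h\right)$)
$z = - \frac{1}{212}$ ($z = \frac{1}{-212} = - \frac{1}{212} \approx -0.004717$)
$r{\left(R,U \right)} = \frac{1166}{389}$ ($r{\left(R,U \right)} = 3 + \frac{1}{-389} = 3 - \frac{1}{389} = \frac{1166}{389}$)
$- r{\left(\frac{z}{w{\left(-41 \right)}},2616 \right)} = \left(-1\right) \frac{1166}{389} = - \frac{1166}{389}$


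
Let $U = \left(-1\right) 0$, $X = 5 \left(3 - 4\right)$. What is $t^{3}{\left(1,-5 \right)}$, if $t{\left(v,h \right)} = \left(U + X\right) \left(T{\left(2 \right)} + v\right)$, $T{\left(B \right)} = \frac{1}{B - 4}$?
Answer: $- \frac{125}{8} \approx -15.625$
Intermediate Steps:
$T{\left(B \right)} = \frac{1}{-4 + B}$
$X = -5$ ($X = 5 \left(-1\right) = -5$)
$U = 0$
$t{\left(v,h \right)} = \frac{5}{2} - 5 v$ ($t{\left(v,h \right)} = \left(0 - 5\right) \left(\frac{1}{-4 + 2} + v\right) = - 5 \left(\frac{1}{-2} + v\right) = - 5 \left(- \frac{1}{2} + v\right) = \frac{5}{2} - 5 v$)
$t^{3}{\left(1,-5 \right)} = \left(\frac{5}{2} - 5\right)^{3} = \left(- \frac{5}{2}\right)^{3} = - \frac{125}{8}$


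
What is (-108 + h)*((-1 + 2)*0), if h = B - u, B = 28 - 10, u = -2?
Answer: 0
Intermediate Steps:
B = 18
h = 20 (h = 18 - 1*(-2) = 18 + 2 = 20)
(-108 + h)*((-1 + 2)*0) = (-108 + 20)*((-1 + 2)*0) = -88*0 = 0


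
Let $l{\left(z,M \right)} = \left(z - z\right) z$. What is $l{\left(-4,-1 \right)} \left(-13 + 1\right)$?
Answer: $0$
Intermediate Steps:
$l{\left(z,M \right)} = 0$ ($l{\left(z,M \right)} = 0 z = 0$)
$l{\left(-4,-1 \right)} \left(-13 + 1\right) = 0 \left(-13 + 1\right) = 0 \left(-12\right) = 0$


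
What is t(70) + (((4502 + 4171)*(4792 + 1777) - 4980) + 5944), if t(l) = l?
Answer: 56973971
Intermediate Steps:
t(70) + (((4502 + 4171)*(4792 + 1777) - 4980) + 5944) = 70 + (((4502 + 4171)*(4792 + 1777) - 4980) + 5944) = 70 + ((8673*6569 - 4980) + 5944) = 70 + ((56972937 - 4980) + 5944) = 70 + (56967957 + 5944) = 70 + 56973901 = 56973971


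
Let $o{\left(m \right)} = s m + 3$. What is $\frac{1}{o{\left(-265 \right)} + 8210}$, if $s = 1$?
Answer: $\frac{1}{7948} \approx 0.00012582$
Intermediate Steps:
$o{\left(m \right)} = 3 + m$ ($o{\left(m \right)} = 1 m + 3 = m + 3 = 3 + m$)
$\frac{1}{o{\left(-265 \right)} + 8210} = \frac{1}{\left(3 - 265\right) + 8210} = \frac{1}{-262 + 8210} = \frac{1}{7948}$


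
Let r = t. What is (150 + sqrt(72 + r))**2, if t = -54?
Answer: 22518 + 900*sqrt(2) ≈ 23791.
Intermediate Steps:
r = -54
(150 + sqrt(72 + r))**2 = (150 + sqrt(72 - 54))**2 = (150 + sqrt(18))**2 = (150 + 3*sqrt(2))**2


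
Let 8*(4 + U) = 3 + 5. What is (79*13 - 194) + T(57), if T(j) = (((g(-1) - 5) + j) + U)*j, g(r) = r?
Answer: 3569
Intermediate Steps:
U = -3 (U = -4 + (3 + 5)/8 = -4 + (1/8)*8 = -4 + 1 = -3)
T(j) = j*(-9 + j) (T(j) = (((-1 - 5) + j) - 3)*j = ((-6 + j) - 3)*j = (-9 + j)*j = j*(-9 + j))
(79*13 - 194) + T(57) = (79*13 - 194) + 57*(-9 + 57) = (1027 - 194) + 57*48 = 833 + 2736 = 3569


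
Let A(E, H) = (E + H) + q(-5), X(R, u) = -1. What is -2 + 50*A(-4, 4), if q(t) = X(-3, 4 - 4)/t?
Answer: 8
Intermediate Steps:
q(t) = -1/t
A(E, H) = ⅕ + E + H (A(E, H) = (E + H) - 1/(-5) = (E + H) - 1*(-⅕) = (E + H) + ⅕ = ⅕ + E + H)
-2 + 50*A(-4, 4) = -2 + 50*(⅕ - 4 + 4) = -2 + 50*(⅕) = -2 + 10 = 8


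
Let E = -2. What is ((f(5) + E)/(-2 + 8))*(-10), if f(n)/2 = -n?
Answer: 20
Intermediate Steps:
f(n) = -2*n (f(n) = 2*(-n) = -2*n)
((f(5) + E)/(-2 + 8))*(-10) = ((-2*5 - 2)/(-2 + 8))*(-10) = ((-10 - 2)/6)*(-10) = -12*⅙*(-10) = -2*(-10) = 20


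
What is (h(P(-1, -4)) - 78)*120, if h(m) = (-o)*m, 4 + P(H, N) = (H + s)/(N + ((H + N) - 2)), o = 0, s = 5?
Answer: -9360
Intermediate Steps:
P(H, N) = -4 + (5 + H)/(-2 + H + 2*N) (P(H, N) = -4 + (H + 5)/(N + ((H + N) - 2)) = -4 + (5 + H)/(N + (-2 + H + N)) = -4 + (5 + H)/(-2 + H + 2*N))
h(m) = 0 (h(m) = (-1*0)*m = 0*m = 0)
(h(P(-1, -4)) - 78)*120 = (0 - 78)*120 = -78*120 = -9360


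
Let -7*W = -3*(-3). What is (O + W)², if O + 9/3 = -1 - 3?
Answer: 3364/49 ≈ 68.653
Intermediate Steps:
O = -7 (O = -3 + (-1 - 3) = -3 - 4 = -7)
W = -9/7 (W = -(-3)*(-3)/7 = -⅐*9 = -9/7 ≈ -1.2857)
(O + W)² = (-7 - 9/7)² = (-58/7)² = 3364/49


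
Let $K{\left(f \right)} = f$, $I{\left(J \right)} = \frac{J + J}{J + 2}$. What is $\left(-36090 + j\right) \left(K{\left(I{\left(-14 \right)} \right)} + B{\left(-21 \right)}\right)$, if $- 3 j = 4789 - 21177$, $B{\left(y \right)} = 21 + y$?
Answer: $- \frac{643174}{9} \approx -71464.0$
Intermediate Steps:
$I{\left(J \right)} = \frac{2 J}{2 + J}$
$j = \frac{16388}{3}$ ($j = - \frac{4789 - 21177}{3} = \left(- \frac{1}{3}\right) \left(-16388\right) = \frac{16388}{3} \approx 5462.7$)
$\left(-36090 + j\right) \left(K{\left(I{\left(-14 \right)} \right)} + B{\left(-21 \right)}\right) = \left(-36090 + \frac{16388}{3}\right) \left(2 \left(-14\right) \frac{1}{2 - 14} + \left(21 - 21\right)\right) = - \frac{91882 \left(2 \left(-14\right) \frac{1}{-12} + 0\right)}{3} = - \frac{91882 \left(2 \left(-14\right) \left(- \frac{1}{12}\right) + 0\right)}{3} = - \frac{91882 \left(\frac{7}{3} + 0\right)}{3} = \left(- \frac{91882}{3}\right) \frac{7}{3} = - \frac{643174}{9}$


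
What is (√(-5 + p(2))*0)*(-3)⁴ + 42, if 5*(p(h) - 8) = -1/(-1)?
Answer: 42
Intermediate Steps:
p(h) = 41/5 (p(h) = 8 + (-1/(-1))/5 = 8 + (-1*(-1))/5 = 8 + (⅕)*1 = 8 + ⅕ = 41/5)
(√(-5 + p(2))*0)*(-3)⁴ + 42 = (√(-5 + 41/5)*0)*(-3)⁴ + 42 = (√(16/5)*0)*81 + 42 = ((4*√5/5)*0)*81 + 42 = 0*81 + 42 = 0 + 42 = 42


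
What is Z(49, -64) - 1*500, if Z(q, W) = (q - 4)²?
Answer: 1525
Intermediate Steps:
Z(q, W) = (-4 + q)²
Z(49, -64) - 1*500 = (-4 + 49)² - 1*500 = 45² - 500 = 2025 - 500 = 1525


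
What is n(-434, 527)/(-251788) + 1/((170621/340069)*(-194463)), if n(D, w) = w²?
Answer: -9214987071904639/8354192775833124 ≈ -1.1030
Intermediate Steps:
n(-434, 527)/(-251788) + 1/((170621/340069)*(-194463)) = 527²/(-251788) + 1/((170621/340069)*(-194463)) = 277729*(-1/251788) - 1/194463/(170621*(1/340069)) = -277729/251788 - 1/194463/(170621/340069) = -277729/251788 + (340069/170621)*(-1/194463) = -277729/251788 - 340069/33179471523 = -9214987071904639/8354192775833124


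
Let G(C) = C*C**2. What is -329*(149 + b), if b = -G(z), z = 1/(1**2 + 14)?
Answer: -165445546/3375 ≈ -49021.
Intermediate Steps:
z = 1/15 (z = 1/(1 + 14) = 1/15 ≈ 0.066667)
G(C) = C**3
b = -1/3375 (b = -(1/15)**3 = -1*1/3375 = -1/3375 ≈ -0.00029630)
-329*(149 + b) = -329*(149 - 1/3375) = -329*502874/3375 = -165445546/3375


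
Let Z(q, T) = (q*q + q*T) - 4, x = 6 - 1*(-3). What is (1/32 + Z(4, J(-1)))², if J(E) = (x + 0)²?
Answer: 115627009/1024 ≈ 1.1292e+5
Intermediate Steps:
x = 9 (x = 6 + 3 = 9)
J(E) = 81 (J(E) = (9 + 0)² = 9² = 81)
Z(q, T) = -4 + q² + T*q (Z(q, T) = (q² + T*q) - 4 = -4 + q² + T*q)
(1/32 + Z(4, J(-1)))² = (1/32 + (-4 + 4² + 81*4))² = (1/32 + (-4 + 16 + 324))² = (1/32 + 336)² = (10753/32)² = 115627009/1024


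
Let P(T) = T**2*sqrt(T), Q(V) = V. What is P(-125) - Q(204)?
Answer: -204 + 78125*I*sqrt(5) ≈ -204.0 + 1.7469e+5*I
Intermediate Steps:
P(T) = T**(5/2)
P(-125) - Q(204) = (-125)**(5/2) - 1*204 = 78125*I*sqrt(5) - 204 = -204 + 78125*I*sqrt(5)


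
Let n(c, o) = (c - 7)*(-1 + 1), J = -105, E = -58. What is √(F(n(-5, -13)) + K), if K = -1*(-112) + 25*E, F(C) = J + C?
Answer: I*√1443 ≈ 37.987*I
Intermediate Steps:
n(c, o) = 0 (n(c, o) = (-7 + c)*0 = 0)
F(C) = -105 + C
K = -1338 (K = -1*(-112) + 25*(-58) = 112 - 1450 = -1338)
√(F(n(-5, -13)) + K) = √((-105 + 0) - 1338) = √(-105 - 1338) = √(-1443) = I*√1443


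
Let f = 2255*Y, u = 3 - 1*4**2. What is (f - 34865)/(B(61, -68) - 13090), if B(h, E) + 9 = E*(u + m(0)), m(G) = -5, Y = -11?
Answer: 11934/2375 ≈ 5.0248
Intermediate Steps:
u = -13 (u = 3 - 1*16 = 3 - 16 = -13)
f = -24805 (f = 2255*(-11) = -24805)
B(h, E) = -9 - 18*E (B(h, E) = -9 + E*(-13 - 5) = -9 + E*(-18) = -9 - 18*E)
(f - 34865)/(B(61, -68) - 13090) = (-24805 - 34865)/((-9 - 18*(-68)) - 13090) = -59670/((-9 + 1224) - 13090) = -59670/(1215 - 13090) = -59670/(-11875) = -59670*(-1/11875) = 11934/2375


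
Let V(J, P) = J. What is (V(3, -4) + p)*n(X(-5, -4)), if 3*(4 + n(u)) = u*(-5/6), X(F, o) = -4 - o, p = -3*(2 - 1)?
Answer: 0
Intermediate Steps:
p = -3 (p = -3*1 = -3)
n(u) = -4 - 5*u/18 (n(u) = -4 + (u*(-5/6))/3 = -4 + (-5*u/6)/3 = -4 - 5*u/18)
(V(3, -4) + p)*n(X(-5, -4)) = (3 - 3)*(-4 - 5*(-4 - 1*(-4))/18) = 0*(-4 - 5*(-4 + 4)/18) = 0*(-4 - 5/18*0) = 0*(-4 + 0) = 0*(-4) = 0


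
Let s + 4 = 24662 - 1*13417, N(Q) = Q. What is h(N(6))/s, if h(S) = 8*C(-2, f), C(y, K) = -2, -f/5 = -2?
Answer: -16/11241 ≈ -0.0014234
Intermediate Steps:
f = 10 (f = -5*(-2) = 10)
h(S) = -16 (h(S) = 8*(-2) = -16)
s = 11241 (s = -4 + (24662 - 1*13417) = -4 + (24662 - 13417) = -4 + 11245 = 11241)
h(N(6))/s = -16/11241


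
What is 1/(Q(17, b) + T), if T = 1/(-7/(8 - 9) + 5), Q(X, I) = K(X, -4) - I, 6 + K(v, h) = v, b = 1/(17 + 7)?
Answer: 24/265 ≈ 0.090566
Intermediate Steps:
b = 1/24 ≈ 0.041667
K(v, h) = -6 + v
Q(X, I) = -6 + X - I (Q(X, I) = (-6 + X) - I = -6 + X - I)
T = 1/12 (T = 1/(-7/(-1) + 5) = 1/(-7*(-1) + 5) = 1/(7 + 5) = 1/12 ≈ 0.083333)
1/(Q(17, b) + T) = 1/((-6 + 17 - 1*1/24) + 1/12) = 1/((-6 + 17 - 1/24) + 1/12) = 1/(263/24 + 1/12) = 1/(265/24) = 24/265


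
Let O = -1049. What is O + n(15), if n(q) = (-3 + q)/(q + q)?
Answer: -5243/5 ≈ -1048.6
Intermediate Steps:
n(q) = (-3 + q)/(2*q) (n(q) = (-3 + q)/((2*q)) = (-3 + q)*(1/(2*q)) = (-3 + q)/(2*q))
O + n(15) = -1049 + (½)*(-3 + 15)/15 = -1049 + (½)*(1/15)*12 = -1049 + ⅖ = -5243/5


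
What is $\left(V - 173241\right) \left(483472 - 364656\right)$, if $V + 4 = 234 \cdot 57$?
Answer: $-18999510112$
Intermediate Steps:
$V = 13334$ ($V = -4 + 234 \cdot 57 = -4 + 13338 = 13334$)
$\left(V - 173241\right) \left(483472 - 364656\right) = \left(13334 - 173241\right) \left(483472 - 364656\right) = \left(-159907\right) 118816 = -18999510112$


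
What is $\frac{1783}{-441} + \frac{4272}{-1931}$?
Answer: $- \frac{5326925}{851571} \approx -6.2554$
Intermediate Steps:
$\frac{1783}{-441} + \frac{4272}{-1931} = 1783 \left(- \frac{1}{441}\right) + 4272 \left(- \frac{1}{1931}\right) = - \frac{1783}{441} - \frac{4272}{1931} = - \frac{5326925}{851571}$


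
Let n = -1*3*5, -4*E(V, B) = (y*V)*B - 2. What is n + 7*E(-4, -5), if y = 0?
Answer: -23/2 ≈ -11.500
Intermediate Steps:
E(V, B) = ½ (E(V, B) = -((0*V)*B - 2)/4 = -(0*B - 2)/4 = -(0 - 2)/4 = -¼*(-2) = ½)
n = -15 (n = -3*5 = -15)
n + 7*E(-4, -5) = -15 + 7*(½) = -15 + 7/2 = -23/2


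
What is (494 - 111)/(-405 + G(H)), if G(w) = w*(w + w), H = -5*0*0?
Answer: -383/405 ≈ -0.94568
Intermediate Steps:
H = 0 (H = 0*0 = 0)
G(w) = 2*w² (G(w) = w*(2*w) = 2*w²)
(494 - 111)/(-405 + G(H)) = (494 - 111)/(-405 + 2*0²) = 383/(-405 + 2*0) = 383/(-405 + 0) = 383/(-405) = 383*(-1/405) = -383/405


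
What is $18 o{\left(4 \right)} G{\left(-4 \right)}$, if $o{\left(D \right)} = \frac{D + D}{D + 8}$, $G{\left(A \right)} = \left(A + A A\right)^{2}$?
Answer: $1728$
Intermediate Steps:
$G{\left(A \right)} = \left(A + A^{2}\right)^{2}$
$o{\left(D \right)} = \frac{2 D}{8 + D}$
$18 o{\left(4 \right)} G{\left(-4 \right)} = 18 \cdot 2 \cdot 4 \frac{1}{8 + 4} \left(-4\right)^{2} \left(1 - 4\right)^{2} = 18 \cdot 2 \cdot 4 \cdot \frac{1}{12} \cdot 16 \left(-3\right)^{2} = 18 \cdot 2 \cdot 4 \cdot \frac{1}{12} \cdot 16 \cdot 9 = 18 \cdot \frac{2}{3} \cdot 144 = 12 \cdot 144 = 1728$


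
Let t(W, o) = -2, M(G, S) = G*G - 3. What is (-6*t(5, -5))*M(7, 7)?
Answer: 552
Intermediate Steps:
M(G, S) = -3 + G² (M(G, S) = G² - 3 = -3 + G²)
(-6*t(5, -5))*M(7, 7) = (-6*(-2))*(-3 + 7²) = 12*(-3 + 49) = 12*46 = 552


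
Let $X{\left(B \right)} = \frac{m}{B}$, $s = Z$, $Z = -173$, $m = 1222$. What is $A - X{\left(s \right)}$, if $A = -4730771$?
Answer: $- \frac{818422161}{173} \approx -4.7308 \cdot 10^{6}$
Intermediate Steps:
$s = -173$
$X{\left(B \right)} = \frac{1222}{B}$
$A - X{\left(s \right)} = -4730771 - \frac{1222}{-173} = -4730771 - 1222 \left(- \frac{1}{173}\right) = -4730771 - - \frac{1222}{173} = -4730771 + \frac{1222}{173} = - \frac{818422161}{173}$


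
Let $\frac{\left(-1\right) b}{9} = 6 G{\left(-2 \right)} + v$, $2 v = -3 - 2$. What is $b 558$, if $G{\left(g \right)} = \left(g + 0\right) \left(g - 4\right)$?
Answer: $-349029$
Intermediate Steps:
$v = - \frac{5}{2}$ ($v = \frac{-3 - 2}{2} = \frac{1}{2} \left(-5\right) = - \frac{5}{2} \approx -2.5$)
$G{\left(g \right)} = g \left(-4 + g\right)$
$b = - \frac{1251}{2}$ ($b = - 9 \left(6 \left(- 2 \left(-4 - 2\right)\right) - \frac{5}{2}\right) = - 9 \left(6 \left(\left(-2\right) \left(-6\right)\right) - \frac{5}{2}\right) = - 9 \left(6 \cdot 12 - \frac{5}{2}\right) = - 9 \left(72 - \frac{5}{2}\right) = \left(-9\right) \frac{139}{2} = - \frac{1251}{2} \approx -625.5$)
$b 558 = \left(- \frac{1251}{2}\right) 558 = -349029$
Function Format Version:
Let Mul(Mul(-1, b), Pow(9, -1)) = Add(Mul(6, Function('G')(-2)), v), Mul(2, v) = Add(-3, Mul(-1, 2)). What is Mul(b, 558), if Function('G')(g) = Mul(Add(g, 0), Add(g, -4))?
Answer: -349029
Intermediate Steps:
v = Rational(-5, 2) (v = Mul(Rational(1, 2), Add(-3, Mul(-1, 2))) = Mul(Rational(1, 2), Add(-3, -2)) = Mul(Rational(1, 2), -5) = Rational(-5, 2) ≈ -2.5000)
Function('G')(g) = Mul(g, Add(-4, g))
b = Rational(-1251, 2) (b = Mul(-9, Add(Mul(6, Mul(-2, Add(-4, -2))), Rational(-5, 2))) = Mul(-9, Add(Mul(6, Mul(-2, -6)), Rational(-5, 2))) = Mul(-9, Add(Mul(6, 12), Rational(-5, 2))) = Mul(-9, Add(72, Rational(-5, 2))) = Mul(-9, Rational(139, 2)) = Rational(-1251, 2) ≈ -625.50)
Mul(b, 558) = Mul(Rational(-1251, 2), 558) = -349029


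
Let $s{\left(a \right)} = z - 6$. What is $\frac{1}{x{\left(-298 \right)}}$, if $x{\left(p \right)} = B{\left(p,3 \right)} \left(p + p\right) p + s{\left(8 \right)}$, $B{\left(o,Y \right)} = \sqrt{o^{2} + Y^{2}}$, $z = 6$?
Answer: $\frac{\sqrt{88813}}{15773899304} \approx 1.8893 \cdot 10^{-8}$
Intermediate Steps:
$s{\left(a \right)} = 0$ ($s{\left(a \right)} = 6 - 6 = 0$)
$B{\left(o,Y \right)} = \sqrt{Y^{2} + o^{2}}$
$x{\left(p \right)} = 2 p^{2} \sqrt{9 + p^{2}}$ ($x{\left(p \right)} = \sqrt{3^{2} + p^{2}} \left(p + p\right) p + 0 = \sqrt{9 + p^{2}} \cdot 2 p p + 0 = 2 p \sqrt{9 + p^{2}} p + 0 = 2 p^{2} \sqrt{9 + p^{2}} + 0 = 2 p^{2} \sqrt{9 + p^{2}}$)
$\frac{1}{x{\left(-298 \right)}} = \frac{1}{2 \left(-298\right)^{2} \sqrt{9 + \left(-298\right)^{2}}} = \frac{1}{2 \cdot 88804 \sqrt{9 + 88804}} = \frac{1}{2 \cdot 88804 \sqrt{88813}} = \frac{1}{177608 \sqrt{88813}} = \frac{\sqrt{88813}}{15773899304}$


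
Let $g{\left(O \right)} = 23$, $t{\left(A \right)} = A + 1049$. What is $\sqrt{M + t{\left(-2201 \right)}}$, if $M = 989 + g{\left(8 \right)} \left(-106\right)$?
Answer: $51 i \approx 51.0 i$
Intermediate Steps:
$t{\left(A \right)} = 1049 + A$
$M = -1449$ ($M = 989 + 23 \left(-106\right) = 989 - 2438 = -1449$)
$\sqrt{M + t{\left(-2201 \right)}} = \sqrt{-1449 + \left(1049 - 2201\right)} = \sqrt{-1449 - 1152} = \sqrt{-2601} = 51 i$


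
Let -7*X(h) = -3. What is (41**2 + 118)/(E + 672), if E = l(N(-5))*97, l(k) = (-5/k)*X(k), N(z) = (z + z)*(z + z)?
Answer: 251860/93789 ≈ 2.6854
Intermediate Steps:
X(h) = 3/7 (X(h) = -1/7*(-3) = 3/7)
N(z) = 4*z**2 (N(z) = (2*z)*(2*z) = 4*z**2)
l(k) = -15/(7*k) (l(k) = -5/k*(3/7) = -15/(7*k))
E = -291/140 (E = -15/(7*(4*(-5)**2))*97 = -15/(7*(4*25))*97 = -15/7/100*97 = -15/7*1/100*97 = -3/140*97 = -291/140 ≈ -2.0786)
(41**2 + 118)/(E + 672) = (41**2 + 118)/(-291/140 + 672) = (1681 + 118)/(93789/140) = 1799*(140/93789) = 251860/93789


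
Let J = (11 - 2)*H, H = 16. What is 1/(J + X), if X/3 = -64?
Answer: -1/48 ≈ -0.020833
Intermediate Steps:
X = -192 (X = 3*(-64) = -192)
J = 144 (J = (11 - 2)*16 = 9*16 = 144)
1/(J + X) = 1/(144 - 192) = 1/(-48) = -1/48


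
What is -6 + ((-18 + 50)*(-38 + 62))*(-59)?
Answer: -45318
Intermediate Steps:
-6 + ((-18 + 50)*(-38 + 62))*(-59) = -6 + (32*24)*(-59) = -6 + 768*(-59) = -6 - 45312 = -45318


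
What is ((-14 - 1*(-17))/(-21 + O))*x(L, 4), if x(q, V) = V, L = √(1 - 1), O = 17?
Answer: -3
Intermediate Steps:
L = 0 (L = √0 = 0)
((-14 - 1*(-17))/(-21 + O))*x(L, 4) = ((-14 - 1*(-17))/(-21 + 17))*4 = ((-14 + 17)/(-4))*4 = (3*(-¼))*4 = -¾*4 = -3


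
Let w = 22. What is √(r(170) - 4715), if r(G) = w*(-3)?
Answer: I*√4781 ≈ 69.145*I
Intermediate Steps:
r(G) = -66 (r(G) = 22*(-3) = -66)
√(r(170) - 4715) = √(-66 - 4715) = √(-4781) = I*√4781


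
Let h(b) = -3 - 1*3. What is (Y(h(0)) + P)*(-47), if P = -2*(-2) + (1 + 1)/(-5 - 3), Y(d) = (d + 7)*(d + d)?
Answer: 1551/4 ≈ 387.75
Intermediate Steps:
h(b) = -6 (h(b) = -3 - 3 = -6)
Y(d) = 2*d*(7 + d) (Y(d) = (7 + d)*(2*d) = 2*d*(7 + d))
P = 15/4 (P = 4 + 2/(-8) = 4 + 2*(-⅛) = 4 - ¼ = 15/4 ≈ 3.7500)
(Y(h(0)) + P)*(-47) = (2*(-6)*(7 - 6) + 15/4)*(-47) = (2*(-6)*1 + 15/4)*(-47) = (-12 + 15/4)*(-47) = -33/4*(-47) = 1551/4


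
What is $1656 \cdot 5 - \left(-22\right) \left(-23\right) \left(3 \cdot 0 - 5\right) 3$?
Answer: $15870$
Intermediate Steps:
$1656 \cdot 5 - \left(-22\right) \left(-23\right) \left(3 \cdot 0 - 5\right) 3 = 8280 - 506 \left(0 - 5\right) 3 = 8280 - 506 \left(\left(-5\right) 3\right) = 8280 - 506 \left(-15\right) = 8280 - -7590 = 8280 + 7590 = 15870$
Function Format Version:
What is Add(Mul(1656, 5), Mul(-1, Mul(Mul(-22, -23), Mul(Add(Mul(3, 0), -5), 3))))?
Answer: 15870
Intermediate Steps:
Add(Mul(1656, 5), Mul(-1, Mul(Mul(-22, -23), Mul(Add(Mul(3, 0), -5), 3)))) = Add(8280, Mul(-1, Mul(506, Mul(Add(0, -5), 3)))) = Add(8280, Mul(-1, Mul(506, Mul(-5, 3)))) = Add(8280, Mul(-1, Mul(506, -15))) = Add(8280, Mul(-1, -7590)) = Add(8280, 7590) = 15870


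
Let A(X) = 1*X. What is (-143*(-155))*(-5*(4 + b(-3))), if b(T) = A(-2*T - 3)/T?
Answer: -332475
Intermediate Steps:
A(X) = X
b(T) = (-3 - 2*T)/T (b(T) = (-2*T - 3)/T = (-3 - 2*T)/T)
(-143*(-155))*(-5*(4 + b(-3))) = (-143*(-155))*(-5*(4 + (-2 - 3/(-3)))) = 22165*(-5*(4 + (-2 - 3*(-⅓)))) = 22165*(-5*(4 + (-2 + 1))) = 22165*(-5*(4 - 1)) = 22165*(-5*3) = 22165*(-15) = -332475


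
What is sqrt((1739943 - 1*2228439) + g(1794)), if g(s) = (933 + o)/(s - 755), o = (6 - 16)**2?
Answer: I*sqrt(527340617129)/1039 ≈ 698.92*I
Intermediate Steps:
o = 100 (o = (-10)**2 = 100)
g(s) = 1033/(-755 + s) (g(s) = (933 + 100)/(s - 755) = 1033/(-755 + s))
sqrt((1739943 - 1*2228439) + g(1794)) = sqrt((1739943 - 1*2228439) + 1033/(-755 + 1794)) = sqrt((1739943 - 2228439) + 1033/1039) = sqrt(-488496 + 1033*(1/1039)) = sqrt(-488496 + 1033/1039) = sqrt(-507546311/1039) = I*sqrt(527340617129)/1039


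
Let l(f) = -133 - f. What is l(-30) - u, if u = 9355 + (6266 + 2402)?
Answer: -18126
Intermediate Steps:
u = 18023 (u = 9355 + 8668 = 18023)
l(-30) - u = (-133 - 1*(-30)) - 1*18023 = (-133 + 30) - 18023 = -103 - 18023 = -18126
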